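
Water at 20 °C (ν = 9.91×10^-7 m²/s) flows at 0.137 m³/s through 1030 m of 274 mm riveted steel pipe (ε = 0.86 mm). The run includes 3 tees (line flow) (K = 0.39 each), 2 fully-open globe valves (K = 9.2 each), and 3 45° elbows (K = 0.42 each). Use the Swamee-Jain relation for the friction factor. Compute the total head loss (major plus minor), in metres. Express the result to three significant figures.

H_L ≈ 33.4 m

V = 4Q/(πD²) = 2.323 m/s; V²/2g = 0.2751 m
Re = 6.42×10^5, ε/D = 0.00314 → f = 0.02680 (Swamee-Jain)
Major: h_f = f(L/D)·V²/2g = 0.02680·3759·0.2751 = 27.72 m
Minor: ΣK = 20.8; h_m = ΣK·V²/2g = 5.731 m
Total H_L = 27.72 + 5.731 = 33.45 m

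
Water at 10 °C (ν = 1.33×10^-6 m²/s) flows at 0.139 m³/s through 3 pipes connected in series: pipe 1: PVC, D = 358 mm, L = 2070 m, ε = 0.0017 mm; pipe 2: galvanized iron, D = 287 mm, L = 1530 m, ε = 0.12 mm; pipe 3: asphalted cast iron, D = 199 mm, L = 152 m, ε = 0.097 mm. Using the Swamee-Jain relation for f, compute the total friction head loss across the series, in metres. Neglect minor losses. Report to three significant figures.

Pipe 1: V = 1.381 m/s, Re = 3.72×10^5, ε/D = 4.75×10^-6, f = 0.01388, h_1 = f(L/D)V²/2g = 7.799 m
Pipe 2: V = 2.149 m/s, Re = 4.64×10^5, ε/D = 4.18×10^-4, f = 0.01732, h_2 = f(L/D)V²/2g = 21.72 m
Pipe 3: V = 4.469 m/s, Re = 6.69×10^5, ε/D = 4.87×10^-4, f = 0.01746, h_3 = f(L/D)V²/2g = 13.58 m
Series → Q common, losses add: H = Σh = 43.10 m

H ≈ 43.1 m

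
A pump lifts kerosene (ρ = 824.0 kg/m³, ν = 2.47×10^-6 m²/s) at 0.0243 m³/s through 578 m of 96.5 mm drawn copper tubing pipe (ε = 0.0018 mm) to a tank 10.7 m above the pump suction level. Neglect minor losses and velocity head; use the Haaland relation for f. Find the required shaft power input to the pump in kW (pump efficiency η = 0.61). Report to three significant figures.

V = 4Q/(πD²) = 3.322 m/s; Re = 1.30×10^5; ε/D = 1.87×10^-5; f = 0.01698
h_f = f(L/D)V²/2g = 57.21 m
Total head H = z + h_f = 10.7 + 57.21 = 67.91 m
P_hyd = ρgQH = 824.0·9.81·0.0243·67.91 = 13.34 kW
P_shaft = P_hyd/η = 13.34/0.61 = 21.87 kW

P_shaft ≈ 21.9 kW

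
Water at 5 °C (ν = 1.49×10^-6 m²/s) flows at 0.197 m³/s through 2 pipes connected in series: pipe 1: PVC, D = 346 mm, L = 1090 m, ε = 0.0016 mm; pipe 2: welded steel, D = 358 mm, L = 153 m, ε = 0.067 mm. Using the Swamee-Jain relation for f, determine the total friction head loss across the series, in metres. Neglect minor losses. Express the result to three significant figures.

H ≈ 10.6 m

Pipe 1: V = 2.095 m/s, Re = 4.87×10^5, ε/D = 4.62×10^-6, f = 0.01323, h_1 = f(L/D)V²/2g = 9.324 m
Pipe 2: V = 1.957 m/s, Re = 4.70×10^5, ε/D = 1.87×10^-4, f = 0.01548, h_2 = f(L/D)V²/2g = 1.291 m
Series → Q common, losses add: H = Σh = 10.62 m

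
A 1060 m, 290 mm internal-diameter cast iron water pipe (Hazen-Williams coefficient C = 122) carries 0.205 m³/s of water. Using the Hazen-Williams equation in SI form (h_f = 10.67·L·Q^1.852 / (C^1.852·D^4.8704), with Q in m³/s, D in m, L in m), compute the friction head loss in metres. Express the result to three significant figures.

h_f = 10.67·1060·0.205^1.852 / (122^1.852·0.290^4.8704) = 34.14 m

h_f ≈ 34.1 m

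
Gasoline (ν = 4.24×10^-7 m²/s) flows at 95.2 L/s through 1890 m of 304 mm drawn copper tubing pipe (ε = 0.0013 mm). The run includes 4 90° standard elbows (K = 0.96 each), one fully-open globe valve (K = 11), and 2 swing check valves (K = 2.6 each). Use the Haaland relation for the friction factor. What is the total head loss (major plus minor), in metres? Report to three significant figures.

V = 4Q/(πD²) = 1.312 m/s; V²/2g = 0.08768 m
Re = 9.40×10^5, ε/D = 4.28×10^-6 → f = 0.01178 (Haaland)
Major: h_f = f(L/D)·V²/2g = 0.01178·6217·0.08768 = 6.419 m
Minor: ΣK = 20.0; h_m = ΣK·V²/2g = 1.757 m
Total H_L = 6.419 + 1.757 = 8.176 m

H_L ≈ 8.18 m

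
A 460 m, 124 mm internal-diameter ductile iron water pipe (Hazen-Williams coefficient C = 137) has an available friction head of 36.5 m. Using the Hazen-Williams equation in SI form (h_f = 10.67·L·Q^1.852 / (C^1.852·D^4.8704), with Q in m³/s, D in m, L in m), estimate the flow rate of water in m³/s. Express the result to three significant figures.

Rearranging: Q = [h_f·C^1.852·D^4.8704 / (10.67·L)]^(1/1.852)
Q = [36.5·137^1.852·0.124^4.8704 / (10.67·460)]^0.540 = 0.04011 m³/s

Q ≈ 0.0401 m³/s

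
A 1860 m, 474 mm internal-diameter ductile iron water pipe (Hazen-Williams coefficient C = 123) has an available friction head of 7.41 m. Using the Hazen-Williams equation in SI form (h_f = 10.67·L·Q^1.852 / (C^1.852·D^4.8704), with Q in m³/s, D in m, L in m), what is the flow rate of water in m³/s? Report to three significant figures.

Rearranging: Q = [h_f·C^1.852·D^4.8704 / (10.67·L)]^(1/1.852)
Q = [7.41·123^1.852·0.474^4.8704 / (10.67·1860)]^0.540 = 0.2434 m³/s

Q ≈ 0.243 m³/s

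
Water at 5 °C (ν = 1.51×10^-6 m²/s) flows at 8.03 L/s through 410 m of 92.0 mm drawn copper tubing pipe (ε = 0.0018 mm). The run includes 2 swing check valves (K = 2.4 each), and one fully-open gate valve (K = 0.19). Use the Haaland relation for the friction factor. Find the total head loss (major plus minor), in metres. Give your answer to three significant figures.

H_L ≈ 6.70 m

V = 4Q/(πD²) = 1.208 m/s; V²/2g = 0.07437 m
Re = 7.36×10^4, ε/D = 1.96×10^-5 → f = 0.01908 (Haaland)
Major: h_f = f(L/D)·V²/2g = 0.01908·4457·0.07437 = 6.325 m
Minor: ΣK = 4.99; h_m = ΣK·V²/2g = 0.3711 m
Total H_L = 6.325 + 0.3711 = 6.696 m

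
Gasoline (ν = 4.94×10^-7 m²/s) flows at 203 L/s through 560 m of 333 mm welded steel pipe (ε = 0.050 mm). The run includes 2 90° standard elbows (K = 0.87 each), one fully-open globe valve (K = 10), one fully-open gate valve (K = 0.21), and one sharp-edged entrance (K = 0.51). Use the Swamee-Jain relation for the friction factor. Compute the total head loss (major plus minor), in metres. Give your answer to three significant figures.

H_L ≈ 9.89 m

V = 4Q/(πD²) = 2.331 m/s; V²/2g = 0.2769 m
Re = 1.57×10^6, ε/D = 1.50×10^-4 → f = 0.01382 (Swamee-Jain)
Major: h_f = f(L/D)·V²/2g = 0.01382·1682·0.2769 = 6.435 m
Minor: ΣK = 12.5; h_m = ΣK·V²/2g = 3.450 m
Total H_L = 6.435 + 3.450 = 9.885 m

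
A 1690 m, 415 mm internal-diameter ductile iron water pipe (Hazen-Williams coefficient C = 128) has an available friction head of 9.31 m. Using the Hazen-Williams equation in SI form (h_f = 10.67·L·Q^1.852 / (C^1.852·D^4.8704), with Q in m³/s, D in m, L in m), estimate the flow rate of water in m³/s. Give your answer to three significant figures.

Q ≈ 0.213 m³/s

Rearranging: Q = [h_f·C^1.852·D^4.8704 / (10.67·L)]^(1/1.852)
Q = [9.31·128^1.852·0.415^4.8704 / (10.67·1690)]^0.540 = 0.2127 m³/s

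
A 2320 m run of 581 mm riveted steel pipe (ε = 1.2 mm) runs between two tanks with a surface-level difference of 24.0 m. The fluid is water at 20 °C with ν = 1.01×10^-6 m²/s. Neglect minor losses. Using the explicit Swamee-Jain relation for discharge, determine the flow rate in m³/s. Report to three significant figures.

Q ≈ 0.591 m³/s

Swamee-Jain (Type II): Q = -0.965·√(gD⁵h_f/L)·ln[ε/(3.7D) + √(3.17ν²L/(gD³h_f))]
√(gD⁵h_f/L) = √(9.81·0.581⁵·24.0/2320) = 0.08197
ε/(3.7D) = 5.58×10^-4; √(3.17ν²L/(gD³h_f)) = 1.27×10^-5
Q = -0.965·0.08197·ln(5.710×10^-4) = 0.5907 m³/s
Check: V = 2.23 m/s, Re = 1.28×10^6, f = 0.02383, h_f = 24.1 m ≈ 24.0 m ✓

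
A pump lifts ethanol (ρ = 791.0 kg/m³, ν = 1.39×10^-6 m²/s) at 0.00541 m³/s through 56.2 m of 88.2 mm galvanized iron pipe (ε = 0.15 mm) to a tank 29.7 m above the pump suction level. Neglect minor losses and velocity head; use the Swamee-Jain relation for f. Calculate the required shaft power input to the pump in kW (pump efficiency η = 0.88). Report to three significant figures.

P_shaft ≈ 1.45 kW

V = 4Q/(πD²) = 0.8855 m/s; Re = 5.62×10^4; ε/D = 0.00170; f = 0.02574
h_f = f(L/D)V²/2g = 0.6554 m
Total head H = z + h_f = 29.7 + 0.6554 = 30.36 m
P_hyd = ρgQH = 791.0·9.81·0.00541·30.36 = 1.274 kW
P_shaft = P_hyd/η = 1.274/0.88 = 1.448 kW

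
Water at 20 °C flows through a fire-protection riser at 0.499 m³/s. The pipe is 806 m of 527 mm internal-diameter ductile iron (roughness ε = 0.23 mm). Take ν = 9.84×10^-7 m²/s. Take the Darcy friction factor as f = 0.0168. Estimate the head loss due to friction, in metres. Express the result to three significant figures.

V = 4Q/(πD²) = 4·0.499/(π·0.527²) = 2.288 m/s
h_f = f(L/D)V²/(2g) = 0.01680·(806/0.527)·2.288²/(2·9.81) = 6.854 m

h_f ≈ 6.85 m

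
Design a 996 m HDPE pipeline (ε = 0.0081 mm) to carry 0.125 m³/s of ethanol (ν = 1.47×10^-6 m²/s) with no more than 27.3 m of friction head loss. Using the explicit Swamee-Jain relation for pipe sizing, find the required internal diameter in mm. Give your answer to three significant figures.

Swamee-Jain (Type III): D = 0.66·[ε^1.25·(LQ²/(gh_f))^4.75 + ν·Q^9.4·(L/(gh_f))^5.2]^0.04
LQ²/(gh_f) = 0.05811; L/(gh_f) = 3.719
Term 1 = ε^1.25·(…)^4.75 = 5.83×10^-13; Term 2 = ν·Q^9.4·(…)^5.2 = 4.41×10^-12
D = 0.66·(5.83×10^-13 + 4.41×10^-12)^0.04 = 0.2331 m = 233 mm
Check: V = 2.93 m/s, Re = 4.65×10^5, f = 0.01378, h_f = 25.8 m ≈ 27.3 m ✓

D ≈ 233 mm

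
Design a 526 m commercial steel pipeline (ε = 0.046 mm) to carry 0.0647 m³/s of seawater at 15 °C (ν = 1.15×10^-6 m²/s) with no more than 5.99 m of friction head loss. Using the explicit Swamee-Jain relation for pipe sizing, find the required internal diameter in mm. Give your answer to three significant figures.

Swamee-Jain (Type III): D = 0.66·[ε^1.25·(LQ²/(gh_f))^4.75 + ν·Q^9.4·(L/(gh_f))^5.2]^0.04
LQ²/(gh_f) = 0.03747; L/(gh_f) = 8.951
Term 1 = ε^1.25·(…)^4.75 = 6.36×10^-13; Term 2 = ν·Q^9.4·(…)^5.2 = 6.81×10^-13
D = 0.66·(6.36×10^-13 + 6.81×10^-13)^0.04 = 0.2210 m = 221 mm
Check: V = 1.69 m/s, Re = 3.24×10^5, f = 0.01624, h_f = 5.61 m ≈ 5.99 m ✓

D ≈ 221 mm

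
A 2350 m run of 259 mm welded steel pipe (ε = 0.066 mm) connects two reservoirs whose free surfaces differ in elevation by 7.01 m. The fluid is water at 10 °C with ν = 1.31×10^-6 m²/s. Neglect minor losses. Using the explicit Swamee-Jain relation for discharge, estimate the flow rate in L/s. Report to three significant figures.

Swamee-Jain (Type II): Q = -0.965·√(gD⁵h_f/L)·ln[ε/(3.7D) + √(3.17ν²L/(gD³h_f))]
√(gD⁵h_f/L) = √(9.81·0.259⁵·7.01/2350) = 0.005840
ε/(3.7D) = 6.89×10^-5; √(3.17ν²L/(gD³h_f)) = 1.03×10^-4
Q = -0.965·0.005840·ln(1.723×10^-4) = 0.04884 m³/s
Check: V = 0.927 m/s, Re = 1.83×10^5, f = 0.01769, h_f = 7.03 m ≈ 7.01 m ✓

Q ≈ 48.8 L/s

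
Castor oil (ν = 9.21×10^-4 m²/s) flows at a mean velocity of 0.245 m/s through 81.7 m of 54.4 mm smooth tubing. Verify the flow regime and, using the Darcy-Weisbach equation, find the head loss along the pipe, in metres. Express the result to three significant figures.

Re = VD/ν = 0.245·0.05440/9.21×10^-4 = 14.5 → laminar (Re < 2300)
f = 64/Re = 4.423
h_f = f(L/D)V²/(2g) = 4.423·(81.7/0.05440)·0.245²/(2·9.81) = 20.32 m

h_f ≈ 20.3 m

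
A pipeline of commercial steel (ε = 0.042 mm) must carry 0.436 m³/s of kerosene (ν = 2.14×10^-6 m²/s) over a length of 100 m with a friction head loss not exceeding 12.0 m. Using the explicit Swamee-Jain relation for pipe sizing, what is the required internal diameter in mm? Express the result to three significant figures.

Swamee-Jain (Type III): D = 0.66·[ε^1.25·(LQ²/(gh_f))^4.75 + ν·Q^9.4·(L/(gh_f))^5.2]^0.04
LQ²/(gh_f) = 0.1615; L/(gh_f) = 0.8495
Term 1 = ε^1.25·(…)^4.75 = 5.86×10^-10; Term 2 = ν·Q^9.4·(…)^5.2 = 3.74×10^-10
D = 0.66·(5.86×10^-10 + 3.74×10^-10)^0.04 = 0.2876 m = 288 mm
Check: V = 6.71 m/s, Re = 9.02×10^5, f = 0.01424, h_f = 11.4 m ≈ 12.0 m ✓

D ≈ 288 mm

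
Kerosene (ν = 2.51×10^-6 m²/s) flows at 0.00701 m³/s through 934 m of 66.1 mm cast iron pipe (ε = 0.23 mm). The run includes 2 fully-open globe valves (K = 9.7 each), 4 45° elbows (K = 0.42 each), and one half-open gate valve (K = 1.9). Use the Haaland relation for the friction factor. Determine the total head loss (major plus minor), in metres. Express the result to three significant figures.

H_L ≈ 92.8 m

V = 4Q/(πD²) = 2.043 m/s; V²/2g = 0.2127 m
Re = 5.38×10^4, ε/D = 0.00348 → f = 0.02926 (Haaland)
Major: h_f = f(L/D)·V²/2g = 0.02926·14130·0.2127 = 87.94 m
Minor: ΣK = 23.0; h_m = ΣK·V²/2g = 4.888 m
Total H_L = 87.94 + 4.888 = 92.82 m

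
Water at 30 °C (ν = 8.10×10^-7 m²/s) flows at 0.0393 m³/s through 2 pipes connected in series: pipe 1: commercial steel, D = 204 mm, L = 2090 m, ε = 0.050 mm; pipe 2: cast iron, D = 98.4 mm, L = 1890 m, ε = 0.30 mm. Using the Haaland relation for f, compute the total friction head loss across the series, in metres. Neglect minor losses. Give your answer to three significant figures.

H ≈ 706 m

Pipe 1: V = 1.202 m/s, Re = 3.03×10^5, ε/D = 2.45×10^-4, f = 0.01639, h_1 = f(L/D)V²/2g = 12.37 m
Pipe 2: V = 5.168 m/s, Re = 6.28×10^5, ε/D = 0.00305, f = 0.02653, h_2 = f(L/D)V²/2g = 693.6 m
Series → Q common, losses add: H = Σh = 706.0 m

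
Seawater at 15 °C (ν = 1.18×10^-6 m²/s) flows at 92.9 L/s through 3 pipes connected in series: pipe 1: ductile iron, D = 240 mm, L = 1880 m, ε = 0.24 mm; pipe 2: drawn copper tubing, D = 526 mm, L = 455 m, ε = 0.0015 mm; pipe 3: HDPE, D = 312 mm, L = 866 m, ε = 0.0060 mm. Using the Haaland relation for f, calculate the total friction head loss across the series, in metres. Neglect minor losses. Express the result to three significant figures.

Pipe 1: V = 2.054 m/s, Re = 4.18×10^5, ε/D = 0.00100, f = 0.02030, h_1 = f(L/D)V²/2g = 34.17 m
Pipe 2: V = 0.4275 m/s, Re = 1.91×10^5, ε/D = 2.85×10^-6, f = 0.01566, h_2 = f(L/D)V²/2g = 0.1262 m
Pipe 3: V = 1.215 m/s, Re = 3.21×10^5, ε/D = 1.92×10^-5, f = 0.01433, h_3 = f(L/D)V²/2g = 2.993 m
Series → Q common, losses add: H = Σh = 37.29 m

H ≈ 37.3 m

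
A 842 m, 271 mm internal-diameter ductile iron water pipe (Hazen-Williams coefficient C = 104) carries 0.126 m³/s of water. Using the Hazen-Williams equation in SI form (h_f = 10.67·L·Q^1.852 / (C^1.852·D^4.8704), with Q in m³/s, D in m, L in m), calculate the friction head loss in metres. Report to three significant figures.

h_f ≈ 20.6 m

h_f = 10.67·842·0.126^1.852 / (104^1.852·0.271^4.8704) = 20.58 m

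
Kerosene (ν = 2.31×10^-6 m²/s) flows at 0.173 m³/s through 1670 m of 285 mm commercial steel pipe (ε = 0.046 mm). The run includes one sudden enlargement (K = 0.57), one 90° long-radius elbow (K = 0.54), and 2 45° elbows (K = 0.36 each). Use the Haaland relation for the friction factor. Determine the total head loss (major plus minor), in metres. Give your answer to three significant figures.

V = 4Q/(πD²) = 2.712 m/s; V²/2g = 0.3748 m
Re = 3.35×10^5, ε/D = 1.61×10^-4 → f = 0.01555 (Haaland)
Major: h_f = f(L/D)·V²/2g = 0.01555·5860·0.3748 = 34.16 m
Minor: ΣK = 1.83; h_m = ΣK·V²/2g = 0.6859 m
Total H_L = 34.16 + 0.6859 = 34.84 m

H_L ≈ 34.8 m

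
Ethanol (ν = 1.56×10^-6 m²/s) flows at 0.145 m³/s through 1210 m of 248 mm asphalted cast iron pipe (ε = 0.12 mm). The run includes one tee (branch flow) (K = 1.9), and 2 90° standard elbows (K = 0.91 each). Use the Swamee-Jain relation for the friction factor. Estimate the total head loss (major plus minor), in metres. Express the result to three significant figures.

H_L ≈ 41.4 m

V = 4Q/(πD²) = 3.002 m/s; V²/2g = 0.4593 m
Re = 4.77×10^5, ε/D = 4.84×10^-4 → f = 0.01772 (Swamee-Jain)
Major: h_f = f(L/D)·V²/2g = 0.01772·4879·0.4593 = 39.70 m
Minor: ΣK = 3.72; h_m = ΣK·V²/2g = 1.708 m
Total H_L = 39.70 + 1.708 = 41.41 m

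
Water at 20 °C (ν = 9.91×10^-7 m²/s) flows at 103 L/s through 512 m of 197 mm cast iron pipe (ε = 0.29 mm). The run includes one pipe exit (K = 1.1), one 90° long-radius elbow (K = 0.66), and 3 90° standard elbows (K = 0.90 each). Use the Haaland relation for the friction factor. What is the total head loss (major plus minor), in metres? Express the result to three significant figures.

V = 4Q/(πD²) = 3.379 m/s; V²/2g = 0.5820 m
Re = 6.72×10^5, ε/D = 0.00147 → f = 0.02196 (Haaland)
Major: h_f = f(L/D)·V²/2g = 0.02196·2599·0.5820 = 33.22 m
Minor: ΣK = 4.46; h_m = ΣK·V²/2g = 2.596 m
Total H_L = 33.22 + 2.596 = 35.82 m

H_L ≈ 35.8 m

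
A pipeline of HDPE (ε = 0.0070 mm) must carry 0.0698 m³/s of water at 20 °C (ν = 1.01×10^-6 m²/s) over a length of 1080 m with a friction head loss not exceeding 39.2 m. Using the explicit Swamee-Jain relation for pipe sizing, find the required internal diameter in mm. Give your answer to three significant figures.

Swamee-Jain (Type III): D = 0.66·[ε^1.25·(LQ²/(gh_f))^4.75 + ν·Q^9.4·(L/(gh_f))^5.2]^0.04
LQ²/(gh_f) = 0.01368; L/(gh_f) = 2.808
Term 1 = ε^1.25·(…)^4.75 = 5.05×10^-16; Term 2 = ν·Q^9.4·(…)^5.2 = 2.94×10^-15
D = 0.66·(5.05×10^-16 + 2.94×10^-15)^0.04 = 0.1742 m = 174 mm
Check: V = 2.93 m/s, Re = 5.05×10^5, f = 0.01368, h_f = 37.1 m ≈ 39.2 m ✓

D ≈ 174 mm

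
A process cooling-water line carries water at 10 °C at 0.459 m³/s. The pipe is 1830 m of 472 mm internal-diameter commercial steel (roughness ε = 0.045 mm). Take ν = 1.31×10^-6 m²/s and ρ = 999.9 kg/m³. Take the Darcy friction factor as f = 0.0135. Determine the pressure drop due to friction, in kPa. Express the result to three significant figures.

V = 4Q/(πD²) = 4·0.459/(π·0.472²) = 2.623 m/s
h_f = f(L/D)V²/(2g) = 0.01350·(1830/0.472)·2.623²/(2·9.81) = 18.36 m
Δp = ρg·h_f = 999.9·9.81·18.36 = 180.1 kPa

Δp ≈ 180 kPa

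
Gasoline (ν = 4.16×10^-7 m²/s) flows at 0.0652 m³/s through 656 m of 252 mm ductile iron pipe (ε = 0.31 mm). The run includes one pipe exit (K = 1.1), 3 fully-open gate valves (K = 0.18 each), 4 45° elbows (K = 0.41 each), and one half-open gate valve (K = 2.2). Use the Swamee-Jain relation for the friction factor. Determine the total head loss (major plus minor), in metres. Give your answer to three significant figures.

H_L ≈ 5.26 m

V = 4Q/(πD²) = 1.307 m/s; V²/2g = 0.08710 m
Re = 7.92×10^5, ε/D = 0.00123 → f = 0.02109 (Swamee-Jain)
Major: h_f = f(L/D)·V²/2g = 0.02109·2603·0.08710 = 4.782 m
Minor: ΣK = 5.48; h_m = ΣK·V²/2g = 0.4773 m
Total H_L = 4.782 + 0.4773 = 5.259 m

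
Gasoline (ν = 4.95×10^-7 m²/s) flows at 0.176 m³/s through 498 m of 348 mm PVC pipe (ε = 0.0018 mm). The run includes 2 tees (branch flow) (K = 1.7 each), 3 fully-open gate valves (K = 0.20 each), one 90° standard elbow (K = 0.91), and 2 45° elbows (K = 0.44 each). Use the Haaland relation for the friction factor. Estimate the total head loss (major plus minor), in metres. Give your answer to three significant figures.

V = 4Q/(πD²) = 1.850 m/s; V²/2g = 0.1745 m
Re = 1.30×10^6, ε/D = 5.17×10^-6 → f = 0.01120 (Haaland)
Major: h_f = f(L/D)·V²/2g = 0.01120·1431·0.1745 = 2.796 m
Minor: ΣK = 5.79; h_m = ΣK·V²/2g = 1.010 m
Total H_L = 2.796 + 1.010 = 3.807 m

H_L ≈ 3.81 m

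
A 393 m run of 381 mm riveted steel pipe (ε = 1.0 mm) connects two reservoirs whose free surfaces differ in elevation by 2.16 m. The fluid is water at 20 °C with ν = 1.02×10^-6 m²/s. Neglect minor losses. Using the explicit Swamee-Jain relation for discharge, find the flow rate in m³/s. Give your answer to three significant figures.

Swamee-Jain (Type II): Q = -0.965·√(gD⁵h_f/L)·ln[ε/(3.7D) + √(3.17ν²L/(gD³h_f))]
√(gD⁵h_f/L) = √(9.81·0.381⁵·2.16/393) = 0.02081
ε/(3.7D) = 7.09×10^-4; √(3.17ν²L/(gD³h_f)) = 3.33×10^-5
Q = -0.965·0.02081·ln(7.426×10^-4) = 0.1447 m³/s
Check: V = 1.27 m/s, Re = 4.74×10^5, f = 0.02564, h_f = 2.17 m ≈ 2.16 m ✓

Q ≈ 0.145 m³/s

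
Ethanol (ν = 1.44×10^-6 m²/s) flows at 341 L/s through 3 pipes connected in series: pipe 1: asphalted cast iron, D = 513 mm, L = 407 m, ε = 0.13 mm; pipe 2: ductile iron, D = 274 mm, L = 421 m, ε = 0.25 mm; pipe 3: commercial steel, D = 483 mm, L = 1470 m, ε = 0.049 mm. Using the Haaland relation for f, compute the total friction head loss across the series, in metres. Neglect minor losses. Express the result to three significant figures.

H ≈ 60.3 m

Pipe 1: V = 1.650 m/s, Re = 5.88×10^5, ε/D = 2.53×10^-4, f = 0.01560, h_1 = f(L/D)V²/2g = 1.716 m
Pipe 2: V = 5.783 m/s, Re = 1.10×10^6, ε/D = 9.12×10^-4, f = 0.01950, h_2 = f(L/D)V²/2g = 51.08 m
Pipe 3: V = 1.861 m/s, Re = 6.24×10^5, ε/D = 1.01×10^-4, f = 0.01394, h_3 = f(L/D)V²/2g = 7.489 m
Series → Q common, losses add: H = Σh = 60.28 m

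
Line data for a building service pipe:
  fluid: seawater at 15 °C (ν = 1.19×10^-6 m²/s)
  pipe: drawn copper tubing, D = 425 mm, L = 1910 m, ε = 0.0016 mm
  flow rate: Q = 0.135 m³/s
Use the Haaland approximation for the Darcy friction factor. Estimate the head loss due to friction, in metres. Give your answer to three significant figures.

V = 4Q/(πD²) = 4·0.135/(π·0.425²) = 0.9516 m/s
Re = VD/ν = 0.9516·0.425/1.19×10^-6 = 3.40×10^5 → turbulent
ε/D = 0.0016/425 = 3.76×10^-6
Haaland: f = 0.01405
h_f = f(L/D)V²/(2g) = 0.01405·(1910/0.425)·0.9516²/(2·9.81) = 2.913 m

h_f ≈ 2.91 m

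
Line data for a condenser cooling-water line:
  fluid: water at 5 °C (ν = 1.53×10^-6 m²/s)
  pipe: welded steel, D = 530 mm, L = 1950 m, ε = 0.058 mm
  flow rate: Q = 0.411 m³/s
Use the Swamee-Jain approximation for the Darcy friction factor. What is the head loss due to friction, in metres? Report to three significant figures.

h_f ≈ 9.23 m

V = 4Q/(πD²) = 4·0.411/(π·0.530²) = 1.863 m/s
Re = VD/ν = 1.863·0.530/1.53×10^-6 = 6.45×10^5 → turbulent
ε/D = 0.058/530 = 1.09×10^-4
Swamee-Jain: f = 0.01419
h_f = f(L/D)V²/(2g) = 0.01419·(1950/0.530)·1.863²/(2·9.81) = 9.235 m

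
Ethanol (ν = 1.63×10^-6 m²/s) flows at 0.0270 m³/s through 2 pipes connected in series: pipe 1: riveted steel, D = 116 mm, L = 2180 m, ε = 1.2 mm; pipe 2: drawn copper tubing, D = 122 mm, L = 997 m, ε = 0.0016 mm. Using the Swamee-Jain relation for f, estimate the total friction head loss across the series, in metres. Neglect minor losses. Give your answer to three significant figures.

H ≈ 279 m

Pipe 1: V = 2.555 m/s, Re = 1.82×10^5, ε/D = 0.0103, f = 0.03883, h_1 = f(L/D)V²/2g = 242.8 m
Pipe 2: V = 2.310 m/s, Re = 1.73×10^5, ε/D = 1.31×10^-5, f = 0.01609, h_2 = f(L/D)V²/2g = 35.76 m
Series → Q common, losses add: H = Σh = 278.5 m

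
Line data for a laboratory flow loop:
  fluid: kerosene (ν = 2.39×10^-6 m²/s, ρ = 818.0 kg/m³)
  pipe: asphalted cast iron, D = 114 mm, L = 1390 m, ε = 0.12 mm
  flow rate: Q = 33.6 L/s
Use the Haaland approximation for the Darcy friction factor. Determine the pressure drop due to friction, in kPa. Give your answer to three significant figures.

V = 4Q/(πD²) = 4·0.0336/(π·0.114²) = 3.292 m/s
Re = VD/ν = 3.292·0.114/2.39×10^-6 = 1.57×10^5 → turbulent
ε/D = 0.12/114 = 0.00105
Haaland: f = 0.02142
h_f = f(L/D)V²/(2g) = 0.02142·(1390/0.114)·3.292²/(2·9.81) = 144.2 m
Δp = ρg·h_f = 818.0·9.81·144.2 = 1157 kPa

Δp ≈ 1160 kPa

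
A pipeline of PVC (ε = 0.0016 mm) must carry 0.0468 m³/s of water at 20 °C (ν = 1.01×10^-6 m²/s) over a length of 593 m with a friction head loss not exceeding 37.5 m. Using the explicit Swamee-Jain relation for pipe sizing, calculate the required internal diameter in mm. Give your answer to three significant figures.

Swamee-Jain (Type III): D = 0.66·[ε^1.25·(LQ²/(gh_f))^4.75 + ν·Q^9.4·(L/(gh_f))^5.2]^0.04
LQ²/(gh_f) = 0.003531; L/(gh_f) = 1.612
Term 1 = ε^1.25·(…)^4.75 = 1.28×10^-19; Term 2 = ν·Q^9.4·(…)^5.2 = 3.83×10^-18
D = 0.66·(1.28×10^-19 + 3.83×10^-18)^0.04 = 0.1329 m = 133 mm
Check: V = 3.38 m/s, Re = 4.44×10^5, f = 0.01355, h_f = 35.1 m ≈ 37.5 m ✓

D ≈ 133 mm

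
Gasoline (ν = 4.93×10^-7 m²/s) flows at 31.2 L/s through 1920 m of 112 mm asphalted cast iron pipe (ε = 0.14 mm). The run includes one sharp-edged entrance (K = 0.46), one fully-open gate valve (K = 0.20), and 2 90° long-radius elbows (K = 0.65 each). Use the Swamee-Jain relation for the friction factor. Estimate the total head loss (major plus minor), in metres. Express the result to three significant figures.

H_L ≈ 187 m

V = 4Q/(πD²) = 3.167 m/s; V²/2g = 0.5112 m
Re = 7.19×10^5, ε/D = 0.00125 → f = 0.02121 (Swamee-Jain)
Major: h_f = f(L/D)·V²/2g = 0.02121·17143·0.5112 = 185.8 m
Minor: ΣK = 1.96; h_m = ΣK·V²/2g = 1.002 m
Total H_L = 185.8 + 1.002 = 186.8 m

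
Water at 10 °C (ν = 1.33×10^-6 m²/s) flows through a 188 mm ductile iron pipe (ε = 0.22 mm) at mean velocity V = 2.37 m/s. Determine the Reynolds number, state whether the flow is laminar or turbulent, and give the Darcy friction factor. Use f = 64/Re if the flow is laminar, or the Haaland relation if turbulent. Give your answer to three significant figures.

Re ≈ 3.35×10^5; turbulent; f ≈ 0.0211

Re = VD/ν = 2.370·0.188/1.33×10^-6 = 3.35×10^5
Re > 4000 → turbulent; ε/D = 0.00117
Haaland: f = 0.02114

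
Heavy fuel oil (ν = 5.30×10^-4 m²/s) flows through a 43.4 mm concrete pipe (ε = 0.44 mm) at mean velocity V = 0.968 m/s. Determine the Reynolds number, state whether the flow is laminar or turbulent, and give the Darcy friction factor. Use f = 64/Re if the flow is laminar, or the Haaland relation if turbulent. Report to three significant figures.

Re ≈ 79.3; laminar; f = 64/Re ≈ 0.807

Re = VD/ν = 0.9680·0.0434/5.30×10^-4 = 79.3
Re < 2300 → laminar → f = 64/Re = 0.8074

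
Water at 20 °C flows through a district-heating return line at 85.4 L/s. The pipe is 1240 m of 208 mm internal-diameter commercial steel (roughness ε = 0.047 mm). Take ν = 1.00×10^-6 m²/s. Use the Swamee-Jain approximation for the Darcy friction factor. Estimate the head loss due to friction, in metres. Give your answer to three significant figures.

V = 4Q/(πD²) = 4·0.0854/(π·0.208²) = 2.513 m/s
Re = VD/ν = 2.513·0.208/1.00×10^-6 = 5.23×10^5 → turbulent
ε/D = 0.047/208 = 2.26×10^-4
Swamee-Jain: f = 0.01569
h_f = f(L/D)V²/(2g) = 0.01569·(1240/0.208)·2.513²/(2·9.81) = 30.12 m

h_f ≈ 30.1 m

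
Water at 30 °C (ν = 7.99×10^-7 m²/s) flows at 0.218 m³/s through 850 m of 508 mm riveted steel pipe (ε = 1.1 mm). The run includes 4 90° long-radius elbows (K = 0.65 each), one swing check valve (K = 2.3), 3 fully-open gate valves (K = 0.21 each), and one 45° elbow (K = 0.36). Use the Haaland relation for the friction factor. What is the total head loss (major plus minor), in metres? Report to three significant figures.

H_L ≈ 2.73 m

V = 4Q/(πD²) = 1.076 m/s; V²/2g = 0.05896 m
Re = 6.84×10^5, ε/D = 0.00217 → f = 0.02420 (Haaland)
Major: h_f = f(L/D)·V²/2g = 0.02420·1673·0.05896 = 2.387 m
Minor: ΣK = 5.89; h_m = ΣK·V²/2g = 0.3473 m
Total H_L = 2.387 + 0.3473 = 2.734 m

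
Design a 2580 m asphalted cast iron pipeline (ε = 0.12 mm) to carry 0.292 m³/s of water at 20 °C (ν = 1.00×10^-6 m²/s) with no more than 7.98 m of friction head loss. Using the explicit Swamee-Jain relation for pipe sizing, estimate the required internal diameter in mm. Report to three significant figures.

Swamee-Jain (Type III): D = 0.66·[ε^1.25·(LQ²/(gh_f))^4.75 + ν·Q^9.4·(L/(gh_f))^5.2]^0.04
LQ²/(gh_f) = 2.810; L/(gh_f) = 32.96
Term 1 = ε^1.25·(…)^4.75 = 0.00170; Term 2 = ν·Q^9.4·(…)^5.2 = 7.38×10^-4
D = 0.66·(0.00170 + 7.38×10^-4)^0.04 = 0.5188 m = 519 mm
Check: V = 1.38 m/s, Re = 7.17×10^5, f = 0.01539, h_f = 7.44 m ≈ 7.98 m ✓

D ≈ 519 mm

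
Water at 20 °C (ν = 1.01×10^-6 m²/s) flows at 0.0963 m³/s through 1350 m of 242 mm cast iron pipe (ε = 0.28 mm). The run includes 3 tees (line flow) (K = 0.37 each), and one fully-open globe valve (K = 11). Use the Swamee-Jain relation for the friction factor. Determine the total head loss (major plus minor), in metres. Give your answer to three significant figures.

H_L ≈ 28.9 m

V = 4Q/(πD²) = 2.094 m/s; V²/2g = 0.2234 m
Re = 5.02×10^5, ε/D = 0.00116 → f = 0.02101 (Swamee-Jain)
Major: h_f = f(L/D)·V²/2g = 0.02101·5579·0.2234 = 26.19 m
Minor: ΣK = 12.1; h_m = ΣK·V²/2g = 2.706 m
Total H_L = 26.19 + 2.706 = 28.89 m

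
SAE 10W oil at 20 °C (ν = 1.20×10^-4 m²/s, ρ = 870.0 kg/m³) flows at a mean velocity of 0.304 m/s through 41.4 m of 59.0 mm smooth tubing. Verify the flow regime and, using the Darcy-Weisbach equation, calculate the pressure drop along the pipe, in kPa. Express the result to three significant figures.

Re = VD/ν = 0.304·0.05900/1.20×10^-4 = 149 → laminar (Re < 2300)
f = 64/Re = 0.4282
h_f = f(L/D)V²/(2g) = 0.4282·(41.4/0.05900)·0.304²/(2·9.81) = 1.415 m
Δp = ρg·h_f = 870.0·9.81·1.415 = 12.08 kPa

Δp ≈ 12.1 kPa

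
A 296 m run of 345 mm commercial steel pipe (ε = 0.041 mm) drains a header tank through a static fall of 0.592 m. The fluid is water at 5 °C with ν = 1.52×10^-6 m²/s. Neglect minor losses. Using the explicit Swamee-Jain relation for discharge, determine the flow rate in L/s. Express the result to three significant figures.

Swamee-Jain (Type II): Q = -0.965·√(gD⁵h_f/L)·ln[ε/(3.7D) + √(3.17ν²L/(gD³h_f))]
√(gD⁵h_f/L) = √(9.81·0.345⁵·0.592/296) = 0.009793
ε/(3.7D) = 3.21×10^-5; √(3.17ν²L/(gD³h_f)) = 9.53×10^-5
Q = -0.965·0.009793·ln(1.275×10^-4) = 0.08474 m³/s
Check: V = 0.907 m/s, Re = 2.06×10^5, f = 0.01647, h_f = 0.592 m ≈ 0.592 m ✓

Q ≈ 84.7 L/s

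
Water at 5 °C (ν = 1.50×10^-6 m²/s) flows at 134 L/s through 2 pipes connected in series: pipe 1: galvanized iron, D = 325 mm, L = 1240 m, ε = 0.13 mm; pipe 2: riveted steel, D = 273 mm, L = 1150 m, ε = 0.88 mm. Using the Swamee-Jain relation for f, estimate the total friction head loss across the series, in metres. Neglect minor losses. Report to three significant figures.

H ≈ 39.4 m

Pipe 1: V = 1.615 m/s, Re = 3.50×10^5, ε/D = 4.00×10^-4, f = 0.01752, h_1 = f(L/D)V²/2g = 8.889 m
Pipe 2: V = 2.289 m/s, Re = 4.17×10^5, ε/D = 0.00322, f = 0.02713, h_2 = f(L/D)V²/2g = 30.53 m
Series → Q common, losses add: H = Σh = 39.42 m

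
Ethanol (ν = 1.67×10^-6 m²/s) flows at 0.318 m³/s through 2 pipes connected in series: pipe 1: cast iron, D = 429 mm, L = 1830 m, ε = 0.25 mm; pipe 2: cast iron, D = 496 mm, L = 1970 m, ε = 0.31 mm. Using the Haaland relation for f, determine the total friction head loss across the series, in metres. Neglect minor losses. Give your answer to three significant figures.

Pipe 1: V = 2.200 m/s, Re = 5.65×10^5, ε/D = 5.83×10^-4, f = 0.01800, h_1 = f(L/D)V²/2g = 18.94 m
Pipe 2: V = 1.646 m/s, Re = 4.89×10^5, ε/D = 6.25×10^-4, f = 0.01834, h_2 = f(L/D)V²/2g = 10.06 m
Series → Q common, losses add: H = Σh = 29.00 m

H ≈ 29.0 m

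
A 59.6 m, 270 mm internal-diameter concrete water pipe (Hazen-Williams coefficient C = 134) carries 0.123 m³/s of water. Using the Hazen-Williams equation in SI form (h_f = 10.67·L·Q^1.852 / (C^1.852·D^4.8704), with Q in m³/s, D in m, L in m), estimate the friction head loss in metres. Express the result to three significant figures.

h_f = 10.67·59.6·0.123^1.852 / (134^1.852·0.270^4.8704) = 0.8872 m

h_f ≈ 0.887 m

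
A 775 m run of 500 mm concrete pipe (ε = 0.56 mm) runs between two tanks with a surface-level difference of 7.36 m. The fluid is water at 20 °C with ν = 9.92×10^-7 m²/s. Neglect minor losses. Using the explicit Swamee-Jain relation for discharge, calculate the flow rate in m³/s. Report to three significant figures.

Swamee-Jain (Type II): Q = -0.965·√(gD⁵h_f/L)·ln[ε/(3.7D) + √(3.17ν²L/(gD³h_f))]
√(gD⁵h_f/L) = √(9.81·0.500⁵·7.36/775) = 0.05396
ε/(3.7D) = 3.03×10^-4; √(3.17ν²L/(gD³h_f)) = 1.64×10^-5
Q = -0.965·0.05396·ln(3.191×10^-4) = 0.4192 m³/s
Check: V = 2.13 m/s, Re = 1.08×10^6, f = 0.02053, h_f = 7.39 m ≈ 7.36 m ✓

Q ≈ 0.419 m³/s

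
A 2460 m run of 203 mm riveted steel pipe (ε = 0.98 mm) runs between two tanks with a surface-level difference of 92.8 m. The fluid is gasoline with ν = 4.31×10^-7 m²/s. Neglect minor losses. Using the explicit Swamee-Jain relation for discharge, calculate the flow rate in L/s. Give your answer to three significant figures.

Swamee-Jain (Type II): Q = -0.965·√(gD⁵h_f/L)·ln[ε/(3.7D) + √(3.17ν²L/(gD³h_f))]
√(gD⁵h_f/L) = √(9.81·0.203⁵·92.8/2460) = 0.01129
ε/(3.7D) = 0.00130; √(3.17ν²L/(gD³h_f)) = 1.38×10^-5
Q = -0.965·0.01129·ln(0.001319) = 0.07228 m³/s
Check: V = 2.23 m/s, Re = 1.05×10^6, f = 0.03020, h_f = 93.0 m ≈ 92.8 m ✓

Q ≈ 72.3 L/s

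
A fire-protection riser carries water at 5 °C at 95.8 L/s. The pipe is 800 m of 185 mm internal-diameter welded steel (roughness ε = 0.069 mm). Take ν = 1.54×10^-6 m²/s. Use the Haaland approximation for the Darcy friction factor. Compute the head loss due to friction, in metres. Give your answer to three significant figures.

V = 4Q/(πD²) = 4·0.0958/(π·0.185²) = 3.564 m/s
Re = VD/ν = 3.564·0.185/1.54×10^-6 = 4.28×10^5 → turbulent
ε/D = 0.069/185 = 3.73×10^-4
Haaland: f = 0.01687
h_f = f(L/D)V²/(2g) = 0.01687·(800/0.185)·3.564²/(2·9.81) = 47.22 m

h_f ≈ 47.2 m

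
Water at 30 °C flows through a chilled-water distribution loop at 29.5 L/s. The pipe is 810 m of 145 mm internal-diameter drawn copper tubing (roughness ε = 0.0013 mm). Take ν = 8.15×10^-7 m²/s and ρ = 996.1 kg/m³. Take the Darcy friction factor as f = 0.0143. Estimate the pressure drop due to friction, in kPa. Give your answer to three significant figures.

V = 4Q/(πD²) = 4·0.0295/(π·0.145²) = 1.786 m/s
h_f = f(L/D)V²/(2g) = 0.01430·(810/0.145)·1.786²/(2·9.81) = 12.99 m
Δp = ρg·h_f = 996.1·9.81·12.99 = 127.0 kPa

Δp ≈ 127 kPa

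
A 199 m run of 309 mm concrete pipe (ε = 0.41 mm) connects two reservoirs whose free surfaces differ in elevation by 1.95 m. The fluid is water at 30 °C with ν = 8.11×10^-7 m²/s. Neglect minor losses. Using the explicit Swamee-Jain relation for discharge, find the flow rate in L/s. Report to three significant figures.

Q ≈ 125 L/s

Swamee-Jain (Type II): Q = -0.965·√(gD⁵h_f/L)·ln[ε/(3.7D) + √(3.17ν²L/(gD³h_f))]
√(gD⁵h_f/L) = √(9.81·0.309⁵·1.95/199) = 0.01646
ε/(3.7D) = 3.59×10^-4; √(3.17ν²L/(gD³h_f)) = 2.71×10^-5
Q = -0.965·0.01646·ln(3.857×10^-4) = 0.1248 m³/s
Check: V = 1.66 m/s, Re = 6.34×10^5, f = 0.02156, h_f = 1.96 m ≈ 1.95 m ✓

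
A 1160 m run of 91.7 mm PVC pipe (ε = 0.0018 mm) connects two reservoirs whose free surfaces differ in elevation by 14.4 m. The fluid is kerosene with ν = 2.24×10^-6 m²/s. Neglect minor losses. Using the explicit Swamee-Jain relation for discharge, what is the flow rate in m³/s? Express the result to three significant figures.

Swamee-Jain (Type II): Q = -0.965·√(gD⁵h_f/L)·ln[ε/(3.7D) + √(3.17ν²L/(gD³h_f))]
√(gD⁵h_f/L) = √(9.81·0.0917⁵·14.4/1160) = 8.886×10^-4
ε/(3.7D) = 5.31×10^-6; √(3.17ν²L/(gD³h_f)) = 4.12×10^-4
Q = -0.965·8.886×10^-4·ln(4.169×10^-4) = 0.006674 m³/s
Check: V = 1.01 m/s, Re = 4.14×10^4, f = 0.02175, h_f = 14.3 m ≈ 14.4 m ✓

Q ≈ 0.00667 m³/s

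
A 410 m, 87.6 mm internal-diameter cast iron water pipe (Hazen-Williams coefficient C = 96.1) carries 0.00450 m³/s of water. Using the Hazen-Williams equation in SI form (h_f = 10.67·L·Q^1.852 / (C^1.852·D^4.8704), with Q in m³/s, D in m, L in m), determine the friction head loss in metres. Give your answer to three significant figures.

h_f = 10.67·410·0.00450^1.852 / (96.1^1.852·0.0876^4.8704) = 5.931 m

h_f ≈ 5.93 m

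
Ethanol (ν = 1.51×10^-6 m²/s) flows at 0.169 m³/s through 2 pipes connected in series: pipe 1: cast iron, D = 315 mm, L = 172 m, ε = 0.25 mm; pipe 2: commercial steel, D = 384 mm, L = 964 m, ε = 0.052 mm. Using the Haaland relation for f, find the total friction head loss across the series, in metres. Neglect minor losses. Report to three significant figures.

Pipe 1: V = 2.169 m/s, Re = 4.52×10^5, ε/D = 7.94×10^-4, f = 0.01929, h_1 = f(L/D)V²/2g = 2.524 m
Pipe 2: V = 1.459 m/s, Re = 3.71×10^5, ε/D = 1.35×10^-4, f = 0.01513, h_2 = f(L/D)V²/2g = 4.124 m
Series → Q common, losses add: H = Σh = 6.648 m

H ≈ 6.65 m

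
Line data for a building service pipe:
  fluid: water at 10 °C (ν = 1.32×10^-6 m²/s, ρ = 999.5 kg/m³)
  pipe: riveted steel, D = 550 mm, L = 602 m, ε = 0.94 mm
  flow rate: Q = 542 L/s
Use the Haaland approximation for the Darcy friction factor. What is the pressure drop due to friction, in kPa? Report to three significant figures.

Δp ≈ 64.6 kPa

V = 4Q/(πD²) = 4·0.542/(π·0.550²) = 2.281 m/s
Re = VD/ν = 2.281·0.550/1.32×10^-6 = 9.51×10^5 → turbulent
ε/D = 0.94/550 = 0.00171
Haaland: f = 0.02271
h_f = f(L/D)V²/(2g) = 0.02271·(602/0.550)·2.281²/(2·9.81) = 6.593 m
Δp = ρg·h_f = 999.5·9.81·6.593 = 64.64 kPa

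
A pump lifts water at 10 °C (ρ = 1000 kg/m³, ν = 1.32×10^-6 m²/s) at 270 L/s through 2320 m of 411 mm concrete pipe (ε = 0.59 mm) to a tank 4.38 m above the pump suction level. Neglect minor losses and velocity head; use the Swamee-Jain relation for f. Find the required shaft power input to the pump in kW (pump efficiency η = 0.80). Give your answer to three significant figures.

V = 4Q/(πD²) = 2.035 m/s; Re = 6.34×10^5; ε/D = 0.00144; f = 0.02196
h_f = f(L/D)V²/2g = 26.16 m
Total head H = z + h_f = 4.38 + 26.16 = 30.54 m
P_hyd = ρgQH = 1000·9.81·0.270·30.54 = 80.90 kW
P_shaft = P_hyd/η = 80.90/0.80 = 101.1 kW

P_shaft ≈ 101 kW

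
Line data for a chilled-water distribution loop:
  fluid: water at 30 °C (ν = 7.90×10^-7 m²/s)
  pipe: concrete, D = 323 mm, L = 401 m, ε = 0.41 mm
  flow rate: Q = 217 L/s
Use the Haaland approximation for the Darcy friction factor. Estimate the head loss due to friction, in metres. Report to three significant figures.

h_f ≈ 9.35 m

V = 4Q/(πD²) = 4·0.217/(π·0.323²) = 2.648 m/s
Re = VD/ν = 2.648·0.323/7.90×10^-7 = 1.08×10^6 → turbulent
ε/D = 0.41/323 = 0.00127
Haaland: f = 0.02108
h_f = f(L/D)V²/(2g) = 0.02108·(401/0.323)·2.648²/(2·9.81) = 9.353 m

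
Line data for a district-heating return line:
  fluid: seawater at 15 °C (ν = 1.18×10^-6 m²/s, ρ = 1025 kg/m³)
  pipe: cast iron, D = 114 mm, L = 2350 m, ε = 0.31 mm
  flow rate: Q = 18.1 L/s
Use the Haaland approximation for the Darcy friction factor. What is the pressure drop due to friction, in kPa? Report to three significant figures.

V = 4Q/(πD²) = 4·0.0181/(π·0.114²) = 1.773 m/s
Re = VD/ν = 1.773·0.114/1.18×10^-6 = 1.71×10^5 → turbulent
ε/D = 0.31/114 = 0.00272
Haaland: f = 0.02625
h_f = f(L/D)V²/(2g) = 0.02625·(2350/0.114)·1.773²/(2·9.81) = 86.74 m
Δp = ρg·h_f = 1025·9.81·86.74 = 872.2 kPa

Δp ≈ 872 kPa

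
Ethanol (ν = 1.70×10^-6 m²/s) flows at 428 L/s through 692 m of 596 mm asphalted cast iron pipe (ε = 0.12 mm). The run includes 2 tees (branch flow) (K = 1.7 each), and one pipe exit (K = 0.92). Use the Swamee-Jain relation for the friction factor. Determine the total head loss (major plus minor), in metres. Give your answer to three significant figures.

H_L ≈ 2.67 m

V = 4Q/(πD²) = 1.534 m/s; V²/2g = 0.1200 m
Re = 5.38×10^5, ε/D = 2.01×10^-4 → f = 0.01543 (Swamee-Jain)
Major: h_f = f(L/D)·V²/2g = 0.01543·1161·0.1200 = 2.149 m
Minor: ΣK = 4.32; h_m = ΣK·V²/2g = 0.5182 m
Total H_L = 2.149 + 0.5182 = 2.667 m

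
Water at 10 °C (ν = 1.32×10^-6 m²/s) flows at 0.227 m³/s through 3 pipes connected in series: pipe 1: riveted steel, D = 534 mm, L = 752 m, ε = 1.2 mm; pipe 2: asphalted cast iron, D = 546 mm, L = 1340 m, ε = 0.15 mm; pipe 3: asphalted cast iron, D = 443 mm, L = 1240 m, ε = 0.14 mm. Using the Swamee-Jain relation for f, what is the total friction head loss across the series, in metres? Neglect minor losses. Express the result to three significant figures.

Pipe 1: V = 1.014 m/s, Re = 4.10×10^5, ε/D = 0.00225, f = 0.02470, h_1 = f(L/D)V²/2g = 1.821 m
Pipe 2: V = 0.9695 m/s, Re = 4.01×10^5, ε/D = 2.75×10^-4, f = 0.01645, h_2 = f(L/D)V²/2g = 1.934 m
Pipe 3: V = 1.473 m/s, Re = 4.94×10^5, ε/D = 3.16×10^-4, f = 0.01651, h_3 = f(L/D)V²/2g = 5.109 m
Series → Q common, losses add: H = Σh = 8.864 m

H ≈ 8.86 m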